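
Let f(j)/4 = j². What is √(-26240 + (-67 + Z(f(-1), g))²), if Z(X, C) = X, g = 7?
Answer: I*√22271 ≈ 149.23*I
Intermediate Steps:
f(j) = 4*j²
√(-26240 + (-67 + Z(f(-1), g))²) = √(-26240 + (-67 + 4*(-1)²)²) = √(-26240 + (-67 + 4*1)²) = √(-26240 + (-67 + 4)²) = √(-26240 + (-63)²) = √(-26240 + 3969) = √(-22271) = I*√22271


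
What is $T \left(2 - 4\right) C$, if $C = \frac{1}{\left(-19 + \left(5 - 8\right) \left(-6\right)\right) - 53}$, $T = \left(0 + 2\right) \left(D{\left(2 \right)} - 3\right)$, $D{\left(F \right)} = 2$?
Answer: $- \frac{2}{27} \approx -0.074074$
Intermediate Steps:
$T = -2$ ($T = \left(0 + 2\right) \left(2 - 3\right) = 2 \left(-1\right) = -2$)
$C = - \frac{1}{54}$ ($C = \frac{1}{\left(-19 + \left(5 - 8\right) \left(-6\right)\right) - 53} = \frac{1}{\left(-19 - -18\right) - 53} = \frac{1}{\left(-19 + 18\right) - 53} = \frac{1}{-1 - 53} = \frac{1}{-54} = - \frac{1}{54} \approx -0.018519$)
$T \left(2 - 4\right) C = - 2 \left(2 - 4\right) \left(- \frac{1}{54}\right) = \left(-2\right) \left(-2\right) \left(- \frac{1}{54}\right) = 4 \left(- \frac{1}{54}\right) = - \frac{2}{27}$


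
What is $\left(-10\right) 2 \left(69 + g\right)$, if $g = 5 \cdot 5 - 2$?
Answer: $-1840$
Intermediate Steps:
$g = 23$ ($g = 25 - 2 = 23$)
$\left(-10\right) 2 \left(69 + g\right) = \left(-10\right) 2 \left(69 + 23\right) = \left(-20\right) 92 = -1840$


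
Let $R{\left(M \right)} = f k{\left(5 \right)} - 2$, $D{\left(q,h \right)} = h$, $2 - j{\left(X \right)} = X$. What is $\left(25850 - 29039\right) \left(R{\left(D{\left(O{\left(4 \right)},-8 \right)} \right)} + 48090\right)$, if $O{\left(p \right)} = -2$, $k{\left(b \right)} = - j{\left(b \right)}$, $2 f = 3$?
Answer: $- \frac{306733965}{2} \approx -1.5337 \cdot 10^{8}$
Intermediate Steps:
$f = \frac{3}{2}$ ($f = \frac{1}{2} \cdot 3 = \frac{3}{2} \approx 1.5$)
$j{\left(X \right)} = 2 - X$
$k{\left(b \right)} = -2 + b$ ($k{\left(b \right)} = - (2 - b) = -2 + b$)
$R{\left(M \right)} = \frac{5}{2}$ ($R{\left(M \right)} = \frac{3 \left(-2 + 5\right)}{2} - 2 = \frac{3}{2} \cdot 3 - 2 = \frac{9}{2} - 2 = \frac{5}{2}$)
$\left(25850 - 29039\right) \left(R{\left(D{\left(O{\left(4 \right)},-8 \right)} \right)} + 48090\right) = \left(25850 - 29039\right) \left(\frac{5}{2} + 48090\right) = \left(-3189\right) \frac{96185}{2} = - \frac{306733965}{2}$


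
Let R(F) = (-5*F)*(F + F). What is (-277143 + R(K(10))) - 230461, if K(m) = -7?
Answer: -508094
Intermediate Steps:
R(F) = -10*F² (R(F) = (-5*F)*(2*F) = -10*F²)
(-277143 + R(K(10))) - 230461 = (-277143 - 10*(-7)²) - 230461 = (-277143 - 10*49) - 230461 = (-277143 - 490) - 230461 = -277633 - 230461 = -508094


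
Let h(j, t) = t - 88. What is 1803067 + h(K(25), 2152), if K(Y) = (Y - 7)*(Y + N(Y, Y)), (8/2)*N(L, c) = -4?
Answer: 1805131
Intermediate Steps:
N(L, c) = -1 (N(L, c) = (¼)*(-4) = -1)
K(Y) = (-1 + Y)*(-7 + Y) (K(Y) = (Y - 7)*(Y - 1) = (-7 + Y)*(-1 + Y) = (-1 + Y)*(-7 + Y))
h(j, t) = -88 + t
1803067 + h(K(25), 2152) = 1803067 + (-88 + 2152) = 1803067 + 2064 = 1805131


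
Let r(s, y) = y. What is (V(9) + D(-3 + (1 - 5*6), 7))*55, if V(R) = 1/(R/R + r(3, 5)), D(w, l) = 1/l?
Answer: 715/42 ≈ 17.024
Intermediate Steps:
V(R) = ⅙ (V(R) = 1/(R/R + 5) = 1/(1 + 5) = 1/6 = ⅙)
(V(9) + D(-3 + (1 - 5*6), 7))*55 = (⅙ + 1/7)*55 = (⅙ + ⅐)*55 = (13/42)*55 = 715/42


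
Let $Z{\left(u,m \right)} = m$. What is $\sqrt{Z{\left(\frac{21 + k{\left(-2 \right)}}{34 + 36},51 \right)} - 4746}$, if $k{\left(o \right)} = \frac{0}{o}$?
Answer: $i \sqrt{4695} \approx 68.52 i$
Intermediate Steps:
$k{\left(o \right)} = 0$
$\sqrt{Z{\left(\frac{21 + k{\left(-2 \right)}}{34 + 36},51 \right)} - 4746} = \sqrt{51 - 4746} = \sqrt{-4695} = i \sqrt{4695}$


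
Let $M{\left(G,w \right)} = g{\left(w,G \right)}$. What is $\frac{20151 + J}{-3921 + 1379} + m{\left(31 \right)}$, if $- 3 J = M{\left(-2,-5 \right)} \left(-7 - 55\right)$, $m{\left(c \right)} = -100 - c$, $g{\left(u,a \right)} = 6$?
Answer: $- \frac{353277}{2542} \approx -138.98$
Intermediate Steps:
$M{\left(G,w \right)} = 6$
$J = 124$ ($J = - \frac{6 \left(-7 - 55\right)}{3} = - \frac{6 \left(-62\right)}{3} = \left(- \frac{1}{3}\right) \left(-372\right) = 124$)
$\frac{20151 + J}{-3921 + 1379} + m{\left(31 \right)} = \frac{20151 + 124}{-3921 + 1379} - 131 = \frac{20275}{-2542} - 131 = 20275 \left(- \frac{1}{2542}\right) - 131 = - \frac{20275}{2542} - 131 = - \frac{353277}{2542}$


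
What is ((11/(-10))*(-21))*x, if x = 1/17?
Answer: 231/170 ≈ 1.3588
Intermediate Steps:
x = 1/17 ≈ 0.058824
((11/(-10))*(-21))*x = ((11/(-10))*(-21))*(1/17) = ((11*(-⅒))*(-21))*(1/17) = -11/10*(-21)*(1/17) = (231/10)*(1/17) = 231/170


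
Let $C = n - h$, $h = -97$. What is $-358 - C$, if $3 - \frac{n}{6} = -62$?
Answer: $-845$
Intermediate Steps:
$n = 390$ ($n = 18 - -372 = 18 + 372 = 390$)
$C = 487$ ($C = 390 - -97 = 390 + 97 = 487$)
$-358 - C = -358 - 487 = -845$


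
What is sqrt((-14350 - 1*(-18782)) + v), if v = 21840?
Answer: 4*sqrt(1642) ≈ 162.09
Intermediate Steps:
sqrt((-14350 - 1*(-18782)) + v) = sqrt((-14350 - 1*(-18782)) + 21840) = sqrt((-14350 + 18782) + 21840) = sqrt(4432 + 21840) = sqrt(26272) = 4*sqrt(1642)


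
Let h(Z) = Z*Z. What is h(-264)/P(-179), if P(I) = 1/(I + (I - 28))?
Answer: -26902656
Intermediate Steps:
h(Z) = Z²
P(I) = 1/(-28 + 2*I) (P(I) = 1/(I + (-28 + I)) = 1/(-28 + 2*I))
h(-264)/P(-179) = (-264)²/((1/(2*(-14 - 179)))) = 69696/(((½)/(-193))) = 69696/(((½)*(-1/193))) = 69696/(-1/386) = 69696*(-386) = -26902656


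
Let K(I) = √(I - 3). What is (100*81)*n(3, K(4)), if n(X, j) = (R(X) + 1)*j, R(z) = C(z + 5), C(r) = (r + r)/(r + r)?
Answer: 16200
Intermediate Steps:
C(r) = 1 (C(r) = (2*r)/((2*r)) = (2*r)*(1/(2*r)) = 1)
R(z) = 1
K(I) = √(-3 + I)
n(X, j) = 2*j (n(X, j) = (1 + 1)*j = 2*j)
(100*81)*n(3, K(4)) = (100*81)*(2*√(-3 + 4)) = 8100*(2*√1) = 8100*(2*1) = 8100*2 = 16200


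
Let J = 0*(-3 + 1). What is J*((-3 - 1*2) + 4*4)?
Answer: 0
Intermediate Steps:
J = 0 (J = 0*(-2) = 0)
J*((-3 - 1*2) + 4*4) = 0*((-3 - 1*2) + 4*4) = 0*((-3 - 2) + 16) = 0*(-5 + 16) = 0*11 = 0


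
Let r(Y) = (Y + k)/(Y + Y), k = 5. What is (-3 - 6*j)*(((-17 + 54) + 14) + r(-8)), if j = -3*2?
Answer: 27027/16 ≈ 1689.2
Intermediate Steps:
j = -6
r(Y) = (5 + Y)/(2*Y) (r(Y) = (Y + 5)/(Y + Y) = (5 + Y)/((2*Y)) = (5 + Y)*(1/(2*Y)) = (5 + Y)/(2*Y))
(-3 - 6*j)*(((-17 + 54) + 14) + r(-8)) = (-3 - 6*(-6))*(((-17 + 54) + 14) + (1/2)*(5 - 8)/(-8)) = (-3 + 36)*((37 + 14) + (1/2)*(-1/8)*(-3)) = 33*(51 + 3/16) = 33*(819/16) = 27027/16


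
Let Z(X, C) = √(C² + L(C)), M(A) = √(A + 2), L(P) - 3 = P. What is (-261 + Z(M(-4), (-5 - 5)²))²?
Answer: (261 - √10103)² ≈ 25756.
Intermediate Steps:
L(P) = 3 + P
M(A) = √(2 + A)
Z(X, C) = √(3 + C + C²) (Z(X, C) = √(C² + (3 + C)) = √(3 + C + C²))
(-261 + Z(M(-4), (-5 - 5)²))² = (-261 + √(3 + (-5 - 5)² + ((-5 - 5)²)²))² = (-261 + √(3 + (-10)² + ((-10)²)²))² = (-261 + √(3 + 100 + 100²))² = (-261 + √(3 + 100 + 10000))² = (-261 + √10103)²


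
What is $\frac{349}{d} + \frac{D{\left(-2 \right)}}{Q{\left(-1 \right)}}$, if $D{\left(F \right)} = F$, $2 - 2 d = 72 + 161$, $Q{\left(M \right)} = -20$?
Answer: $- \frac{6749}{2310} \approx -2.9216$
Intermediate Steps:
$d = - \frac{231}{2}$ ($d = 1 - \frac{72 + 161}{2} = 1 - \frac{233}{2} = - \frac{231}{2} \approx -115.5$)
$\frac{349}{d} + \frac{D{\left(-2 \right)}}{Q{\left(-1 \right)}} = \frac{349}{- \frac{231}{2}} - \frac{2}{-20} = 349 \left(- \frac{2}{231}\right) - - \frac{1}{10} = - \frac{698}{231} + \frac{1}{10} = - \frac{6749}{2310}$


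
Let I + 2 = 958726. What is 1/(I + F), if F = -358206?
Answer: 1/600518 ≈ 1.6652e-6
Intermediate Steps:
I = 958724 (I = -2 + 958726 = 958724)
1/(I + F) = 1/(958724 - 358206) = 1/600518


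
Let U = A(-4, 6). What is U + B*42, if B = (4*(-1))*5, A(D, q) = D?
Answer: -844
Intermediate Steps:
U = -4
B = -20 (B = -4*5 = -20)
U + B*42 = -4 - 20*42 = -4 - 840 = -844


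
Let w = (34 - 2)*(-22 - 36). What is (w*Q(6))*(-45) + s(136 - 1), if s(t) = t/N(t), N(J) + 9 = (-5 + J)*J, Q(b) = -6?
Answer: -976682865/1949 ≈ -5.0112e+5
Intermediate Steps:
w = -1856 (w = 32*(-58) = -1856)
N(J) = -9 + J*(-5 + J) (N(J) = -9 + (-5 + J)*J = -9 + J*(-5 + J))
s(t) = t/(-9 + t² - 5*t)
(w*Q(6))*(-45) + s(136 - 1) = -1856*(-6)*(-45) + (136 - 1)/(-9 + (136 - 1)² - 5*(136 - 1)) = 11136*(-45) + 135/(-9 + 135² - 5*135) = -501120 + 135/(-9 + 18225 - 675) = -501120 + 135/17541 = -501120 + 135*(1/17541) = -501120 + 15/1949 = -976682865/1949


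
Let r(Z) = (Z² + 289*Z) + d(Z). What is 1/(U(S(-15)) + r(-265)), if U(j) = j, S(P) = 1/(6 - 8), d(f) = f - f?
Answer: -2/12721 ≈ -0.00015722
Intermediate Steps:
d(f) = 0
r(Z) = Z² + 289*Z (r(Z) = (Z² + 289*Z) + 0 = Z² + 289*Z)
S(P) = -½ (S(P) = 1/(-2) = -½)
1/(U(S(-15)) + r(-265)) = 1/(-½ - 265*(289 - 265)) = 1/(-½ - 265*24) = 1/(-½ - 6360) = 1/(-12721/2) = -2/12721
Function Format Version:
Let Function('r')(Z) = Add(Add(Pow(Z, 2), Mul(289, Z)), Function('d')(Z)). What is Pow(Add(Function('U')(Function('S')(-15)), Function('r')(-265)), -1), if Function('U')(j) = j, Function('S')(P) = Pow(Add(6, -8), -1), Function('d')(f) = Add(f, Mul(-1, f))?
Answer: Rational(-2, 12721) ≈ -0.00015722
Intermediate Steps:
Function('d')(f) = 0
Function('r')(Z) = Add(Pow(Z, 2), Mul(289, Z)) (Function('r')(Z) = Add(Add(Pow(Z, 2), Mul(289, Z)), 0) = Add(Pow(Z, 2), Mul(289, Z)))
Function('S')(P) = Rational(-1, 2) (Function('S')(P) = Pow(-2, -1) = Rational(-1, 2))
Pow(Add(Function('U')(Function('S')(-15)), Function('r')(-265)), -1) = Pow(Add(Rational(-1, 2), Mul(-265, Add(289, -265))), -1) = Pow(Add(Rational(-1, 2), Mul(-265, 24)), -1) = Pow(Add(Rational(-1, 2), -6360), -1) = Pow(Rational(-12721, 2), -1) = Rational(-2, 12721)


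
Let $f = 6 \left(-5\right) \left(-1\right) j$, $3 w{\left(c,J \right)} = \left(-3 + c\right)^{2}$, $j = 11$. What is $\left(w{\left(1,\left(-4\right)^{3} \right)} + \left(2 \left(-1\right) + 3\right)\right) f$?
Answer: $770$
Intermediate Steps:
$w{\left(c,J \right)} = \frac{\left(-3 + c\right)^{2}}{3}$
$f = 330$ ($f = 6 \left(-5\right) \left(-1\right) 11 = \left(-30\right) \left(-1\right) 11 = 30 \cdot 11 = 330$)
$\left(w{\left(1,\left(-4\right)^{3} \right)} + \left(2 \left(-1\right) + 3\right)\right) f = \left(\frac{\left(-3 + 1\right)^{2}}{3} + \left(2 \left(-1\right) + 3\right)\right) 330 = \left(\frac{\left(-2\right)^{2}}{3} + \left(-2 + 3\right)\right) 330 = \left(\frac{1}{3} \cdot 4 + 1\right) 330 = \left(\frac{4}{3} + 1\right) 330 = \frac{7}{3} \cdot 330 = 770$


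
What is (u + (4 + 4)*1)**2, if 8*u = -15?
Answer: 2401/64 ≈ 37.516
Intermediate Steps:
u = -15/8 (u = (1/8)*(-15) = -15/8 ≈ -1.8750)
(u + (4 + 4)*1)**2 = (-15/8 + (4 + 4)*1)**2 = (-15/8 + 8*1)**2 = (-15/8 + 8)**2 = (49/8)**2 = 2401/64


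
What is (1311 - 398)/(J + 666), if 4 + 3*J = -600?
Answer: 2739/1394 ≈ 1.9648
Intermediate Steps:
J = -604/3 (J = -4/3 + (⅓)*(-600) = -4/3 - 200 = -604/3 ≈ -201.33)
(1311 - 398)/(J + 666) = (1311 - 398)/(-604/3 + 666) = 913/(1394/3) = 913*(3/1394) = 2739/1394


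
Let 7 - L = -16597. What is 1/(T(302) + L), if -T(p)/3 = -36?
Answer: 1/16712 ≈ 5.9837e-5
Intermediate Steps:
L = 16604 (L = 7 - 1*(-16597) = 7 + 16597 = 16604)
T(p) = 108 (T(p) = -3*(-36) = 108)
1/(T(302) + L) = 1/(108 + 16604) = 1/16712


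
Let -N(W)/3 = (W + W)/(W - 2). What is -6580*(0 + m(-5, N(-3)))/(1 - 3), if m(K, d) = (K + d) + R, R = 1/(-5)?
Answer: -28952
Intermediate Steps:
R = -1/5 ≈ -0.20000
N(W) = -6*W/(-2 + W) (N(W) = -3*(W + W)/(W - 2) = -3*2*W/(-2 + W) = -6*W/(-2 + W))
m(K, d) = -1/5 + K + d (m(K, d) = (K + d) - 1/5 = -1/5 + K + d)
-6580*(0 + m(-5, N(-3)))/(1 - 3) = -6580*(0 + (-1/5 - 5 - 6*(-3)/(-2 - 3)))/(1 - 3) = -6580*(0 + (-1/5 - 5 - 6*(-3)/(-5)))/(-2) = -6580*(0 + (-1/5 - 5 - 6*(-3)*(-1/5)))*(-1)/2 = -6580*(0 + (-1/5 - 5 - 18/5))*(-1)/2 = -6580*(0 - 44/5)*(-1)/2 = -(-57904)*(-1)/2 = -6580*22/5 = -28952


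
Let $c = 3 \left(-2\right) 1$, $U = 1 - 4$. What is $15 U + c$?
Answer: $-51$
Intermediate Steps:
$U = -3$ ($U = 1 - 4 = -3$)
$c = -6$ ($c = \left(-6\right) 1 = -6$)
$15 U + c = 15 \left(-3\right) - 6 = -45 - 6 = -51$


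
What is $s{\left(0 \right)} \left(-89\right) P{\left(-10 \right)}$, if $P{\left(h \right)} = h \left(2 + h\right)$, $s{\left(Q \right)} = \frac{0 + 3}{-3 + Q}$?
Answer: $7120$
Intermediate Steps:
$s{\left(Q \right)} = \frac{3}{-3 + Q}$
$s{\left(0 \right)} \left(-89\right) P{\left(-10 \right)} = \frac{3}{-3 + 0} \left(-89\right) \left(- 10 \left(2 - 10\right)\right) = \frac{3}{-3} \left(-89\right) \left(\left(-10\right) \left(-8\right)\right) = 3 \left(- \frac{1}{3}\right) \left(-89\right) 80 = \left(-1\right) \left(-89\right) 80 = 89 \cdot 80 = 7120$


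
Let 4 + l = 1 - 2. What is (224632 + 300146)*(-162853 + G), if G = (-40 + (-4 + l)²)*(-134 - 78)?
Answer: -90023042010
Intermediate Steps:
l = -5 (l = -4 + (1 - 2) = -4 - 1 = -5)
G = -8692 (G = (-40 + (-4 - 5)²)*(-134 - 78) = (-40 + (-9)²)*(-212) = (-40 + 81)*(-212) = 41*(-212) = -8692)
(224632 + 300146)*(-162853 + G) = (224632 + 300146)*(-162853 - 8692) = 524778*(-171545) = -90023042010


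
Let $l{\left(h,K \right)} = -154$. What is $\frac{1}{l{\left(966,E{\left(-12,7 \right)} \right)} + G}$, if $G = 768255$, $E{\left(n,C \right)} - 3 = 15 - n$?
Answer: $\frac{1}{768101} \approx 1.3019 \cdot 10^{-6}$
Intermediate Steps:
$E{\left(n,C \right)} = 18 - n$ ($E{\left(n,C \right)} = 3 - \left(-15 + n\right) = 18 - n$)
$\frac{1}{l{\left(966,E{\left(-12,7 \right)} \right)} + G} = \frac{1}{-154 + 768255} = \frac{1}{768101}$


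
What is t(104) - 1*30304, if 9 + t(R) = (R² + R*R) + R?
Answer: -8577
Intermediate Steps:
t(R) = -9 + R + 2*R² (t(R) = -9 + ((R² + R*R) + R) = -9 + ((R² + R²) + R) = -9 + (2*R² + R) = -9 + (R + 2*R²) = -9 + R + 2*R²)
t(104) - 1*30304 = (-9 + 104 + 2*104²) - 1*30304 = (-9 + 104 + 2*10816) - 30304 = (-9 + 104 + 21632) - 30304 = 21727 - 30304 = -8577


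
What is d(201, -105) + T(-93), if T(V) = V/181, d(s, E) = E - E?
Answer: -93/181 ≈ -0.51381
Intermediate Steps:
d(s, E) = 0
T(V) = V/181 (T(V) = V*(1/181) = V/181)
d(201, -105) + T(-93) = 0 + (1/181)*(-93) = 0 - 93/181 = -93/181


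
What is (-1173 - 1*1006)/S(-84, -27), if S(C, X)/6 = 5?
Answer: -2179/30 ≈ -72.633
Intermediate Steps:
S(C, X) = 30 (S(C, X) = 6*5 = 30)
(-1173 - 1*1006)/S(-84, -27) = (-1173 - 1*1006)/30 = (-1173 - 1006)*(1/30) = -2179*1/30 = -2179/30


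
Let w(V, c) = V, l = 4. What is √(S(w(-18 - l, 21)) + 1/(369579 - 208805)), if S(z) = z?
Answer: 9*I*√7020518258/160774 ≈ 4.6904*I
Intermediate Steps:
√(S(w(-18 - l, 21)) + 1/(369579 - 208805)) = √((-18 - 1*4) + 1/(369579 - 208805)) = √((-18 - 4) + 1/160774) = √(-22 + 1/160774) = √(-3537027/160774) = 9*I*√7020518258/160774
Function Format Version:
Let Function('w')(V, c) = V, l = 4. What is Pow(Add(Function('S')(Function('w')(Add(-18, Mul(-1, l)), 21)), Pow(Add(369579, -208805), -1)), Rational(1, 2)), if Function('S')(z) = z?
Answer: Mul(Rational(9, 160774), I, Pow(7020518258, Rational(1, 2))) ≈ Mul(4.6904, I)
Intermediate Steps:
Pow(Add(Function('S')(Function('w')(Add(-18, Mul(-1, l)), 21)), Pow(Add(369579, -208805), -1)), Rational(1, 2)) = Pow(Add(Add(-18, Mul(-1, 4)), Pow(Add(369579, -208805), -1)), Rational(1, 2)) = Pow(Add(Add(-18, -4), Pow(160774, -1)), Rational(1, 2)) = Pow(Add(-22, Rational(1, 160774)), Rational(1, 2)) = Pow(Rational(-3537027, 160774), Rational(1, 2)) = Mul(Rational(9, 160774), I, Pow(7020518258, Rational(1, 2)))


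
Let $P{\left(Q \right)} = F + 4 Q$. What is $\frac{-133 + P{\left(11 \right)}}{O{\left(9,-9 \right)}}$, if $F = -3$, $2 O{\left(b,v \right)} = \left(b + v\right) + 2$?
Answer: $-92$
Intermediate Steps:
$O{\left(b,v \right)} = 1 + \frac{b}{2} + \frac{v}{2}$ ($O{\left(b,v \right)} = \frac{\left(b + v\right) + 2}{2} = \frac{2 + b + v}{2} = 1 + \frac{b}{2} + \frac{v}{2}$)
$P{\left(Q \right)} = -3 + 4 Q$
$\frac{-133 + P{\left(11 \right)}}{O{\left(9,-9 \right)}} = \frac{-133 + \left(-3 + 4 \cdot 11\right)}{1 + \frac{1}{2} \cdot 9 + \frac{1}{2} \left(-9\right)} = \frac{-133 + \left(-3 + 44\right)}{1 + \frac{9}{2} - \frac{9}{2}} = \frac{-133 + 41}{1} = \left(-92\right) 1 = -92$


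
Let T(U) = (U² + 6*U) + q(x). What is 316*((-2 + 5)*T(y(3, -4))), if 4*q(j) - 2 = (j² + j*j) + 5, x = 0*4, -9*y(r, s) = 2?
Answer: 11929/27 ≈ 441.81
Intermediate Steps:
y(r, s) = -2/9 (y(r, s) = -⅑*2 = -2/9)
x = 0
q(j) = 7/4 + j²/2 (q(j) = ½ + ((j² + j*j) + 5)/4 = ½ + ((j² + j²) + 5)/4 = ½ + (2*j² + 5)/4 = ½ + (5 + 2*j²)/4 = ½ + (5/4 + j²/2) = 7/4 + j²/2)
T(U) = 7/4 + U² + 6*U (T(U) = (U² + 6*U) + (7/4 + (½)*0²) = (U² + 6*U) + (7/4 + (½)*0) = (U² + 6*U) + (7/4 + 0) = (U² + 6*U) + 7/4 = 7/4 + U² + 6*U)
316*((-2 + 5)*T(y(3, -4))) = 316*((-2 + 5)*(7/4 + (-2/9)² + 6*(-2/9))) = 316*(3*(7/4 + 4/81 - 4/3)) = 316*(3*(151/324)) = 316*(151/108) = 11929/27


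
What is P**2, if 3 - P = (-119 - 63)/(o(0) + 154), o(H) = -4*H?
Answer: 2116/121 ≈ 17.488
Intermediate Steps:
P = 46/11 (P = 3 - (-119 - 63)/(-4*0 + 154) = 3 - (-182)/(0 + 154) = 3 - (-182)/154 = 3 - 1*(-13/11) = 3 + 13/11 = 46/11 ≈ 4.1818)
P**2 = (46/11)**2 = 2116/121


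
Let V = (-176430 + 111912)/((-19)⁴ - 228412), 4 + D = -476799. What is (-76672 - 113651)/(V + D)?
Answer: 6222991131/15590006185 ≈ 0.39917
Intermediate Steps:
D = -476803 (D = -4 - 476799 = -476803)
V = 21506/32697 (V = -64518/(130321 - 228412) = -64518/(-98091) = -64518*(-1/98091) = 21506/32697 ≈ 0.65774)
(-76672 - 113651)/(V + D) = (-76672 - 113651)/(21506/32697 - 476803) = -190323/(-15590006185/32697) = -190323*(-32697/15590006185) = 6222991131/15590006185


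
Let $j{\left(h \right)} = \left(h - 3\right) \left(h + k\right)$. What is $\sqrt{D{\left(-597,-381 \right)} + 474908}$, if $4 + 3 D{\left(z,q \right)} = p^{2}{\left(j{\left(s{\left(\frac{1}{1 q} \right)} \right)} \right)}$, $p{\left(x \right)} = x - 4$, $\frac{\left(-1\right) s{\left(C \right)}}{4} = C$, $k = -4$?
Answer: $\frac{4 \sqrt{5629241075657178}}{435483} \approx 689.15$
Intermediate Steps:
$s{\left(C \right)} = - 4 C$
$j{\left(h \right)} = \left(-4 + h\right) \left(-3 + h\right)$ ($j{\left(h \right)} = \left(h - 3\right) \left(h - 4\right) = \left(-3 + h\right) \left(-4 + h\right) = \left(-4 + h\right) \left(-3 + h\right)$)
$p{\left(x \right)} = -4 + x$
$D{\left(z,q \right)} = - \frac{4}{3} + \frac{\left(8 + \frac{16}{q^{2}} + \frac{28}{q}\right)^{2}}{3}$ ($D{\left(z,q \right)} = - \frac{4}{3} + \frac{\left(-4 + \left(12 + \left(- \frac{4}{1 q}\right)^{2} - 7 \left(- \frac{4}{1 q}\right)\right)\right)^{2}}{3} = - \frac{4}{3} + \frac{\left(-4 + \left(12 + \left(- \frac{4}{q}\right)^{2} - 7 \left(- \frac{4}{q}\right)\right)\right)^{2}}{3} = - \frac{4}{3} + \frac{\left(-4 + \left(12 + \frac{16}{q^{2}} + \frac{28}{q}\right)\right)^{2}}{3} = - \frac{4}{3} + \frac{\left(8 + \frac{16}{q^{2}} + \frac{28}{q}\right)^{2}}{3}$)
$\sqrt{D{\left(-597,-381 \right)} + 474908} = \sqrt{\left(- \frac{4}{3} + \frac{16 \left(4 + 2 \left(-381\right)^{2} + 7 \left(-381\right)\right)^{2}}{3 \cdot 21071715921}\right) + 474908} = \sqrt{\left(- \frac{4}{3} + \frac{16}{3} \cdot \frac{1}{21071715921} \left(4 + 2 \cdot 145161 - 2667\right)^{2}\right) + 474908} = \sqrt{\left(- \frac{4}{3} + \frac{16}{3} \cdot \frac{1}{21071715921} \left(4 + 290322 - 2667\right)^{2}\right) + 474908} = \sqrt{\left(- \frac{4}{3} + \frac{16}{3} \cdot \frac{1}{21071715921} \cdot 287659^{2}\right) + 474908} = \sqrt{\left(- \frac{4}{3} + \frac{16}{3} \cdot \frac{1}{21071715921} \cdot 82747700281\right) + 474908} = \sqrt{\left(- \frac{4}{3} + \frac{1323963204496}{63215147763}\right) + 474908} = \sqrt{\frac{1239676340812}{63215147763} + 474908} = \sqrt{\frac{30022619070171616}{63215147763}} = \frac{4 \sqrt{5629241075657178}}{435483}$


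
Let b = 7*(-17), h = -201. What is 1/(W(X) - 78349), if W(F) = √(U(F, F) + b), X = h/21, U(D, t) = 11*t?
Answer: -548443/42969962177 - I*√10990/42969962177 ≈ -1.2763e-5 - 2.4397e-9*I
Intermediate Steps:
b = -119
X = -67/7 (X = -201/21 = -201*1/21 = -67/7 ≈ -9.5714)
W(F) = √(-119 + 11*F) (W(F) = √(11*F - 119) = √(-119 + 11*F))
1/(W(X) - 78349) = 1/(√(-119 + 11*(-67/7)) - 78349) = 1/(√(-119 - 737/7) - 78349) = 1/(√(-1570/7) - 78349) = 1/(I*√10990/7 - 78349) = 1/(-78349 + I*√10990/7)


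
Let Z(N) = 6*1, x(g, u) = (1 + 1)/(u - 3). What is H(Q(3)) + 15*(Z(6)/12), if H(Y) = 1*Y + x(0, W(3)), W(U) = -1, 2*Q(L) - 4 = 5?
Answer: 23/2 ≈ 11.500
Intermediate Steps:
Q(L) = 9/2 (Q(L) = 2 + (1/2)*5 = 2 + 5/2 = 9/2)
x(g, u) = 2/(-3 + u)
Z(N) = 6
H(Y) = -1/2 + Y (H(Y) = 1*Y + 2/(-3 - 1) = Y + 2/(-4) = Y + 2*(-1/4) = Y - 1/2 = -1/2 + Y)
H(Q(3)) + 15*(Z(6)/12) = (-1/2 + 9/2) + 15*(6/12) = 4 + 15*(6*(1/12)) = 4 + 15*(1/2) = 4 + 15/2 = 23/2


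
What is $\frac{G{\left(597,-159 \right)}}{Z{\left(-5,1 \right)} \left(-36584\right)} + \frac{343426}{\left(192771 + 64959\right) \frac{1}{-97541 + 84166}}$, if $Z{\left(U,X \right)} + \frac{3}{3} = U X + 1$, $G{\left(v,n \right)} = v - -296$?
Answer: $- \frac{84021036727711}{4714397160} \approx -17822.0$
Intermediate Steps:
$G{\left(v,n \right)} = 296 + v$ ($G{\left(v,n \right)} = v + 296 = 296 + v$)
$Z{\left(U,X \right)} = U X$ ($Z{\left(U,X \right)} = -1 + \left(U X + 1\right) = -1 + \left(1 + U X\right) = U X$)
$\frac{G{\left(597,-159 \right)}}{Z{\left(-5,1 \right)} \left(-36584\right)} + \frac{343426}{\left(192771 + 64959\right) \frac{1}{-97541 + 84166}} = \frac{296 + 597}{\left(-5\right) 1 \left(-36584\right)} + \frac{343426}{\left(192771 + 64959\right) \frac{1}{-97541 + 84166}} = \frac{893}{\left(-5\right) \left(-36584\right)} + \frac{343426}{257730 \frac{1}{-13375}} = \frac{893}{182920} + \frac{343426}{257730 \left(- \frac{1}{13375}\right)} = 893 \cdot \frac{1}{182920} + \frac{343426}{- \frac{51546}{2675}} = \frac{893}{182920} + 343426 \left(- \frac{2675}{51546}\right) = \frac{893}{182920} - \frac{459332275}{25773} = - \frac{84021036727711}{4714397160}$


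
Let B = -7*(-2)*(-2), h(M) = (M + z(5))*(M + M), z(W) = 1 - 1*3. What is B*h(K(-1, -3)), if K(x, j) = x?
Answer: -168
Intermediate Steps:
z(W) = -2 (z(W) = 1 - 3 = -2)
h(M) = 2*M*(-2 + M) (h(M) = (M - 2)*(M + M) = (-2 + M)*(2*M) = 2*M*(-2 + M))
B = -28 (B = 14*(-2) = -28)
B*h(K(-1, -3)) = -56*(-1)*(-2 - 1) = -56*(-1)*(-3) = -28*6 = -168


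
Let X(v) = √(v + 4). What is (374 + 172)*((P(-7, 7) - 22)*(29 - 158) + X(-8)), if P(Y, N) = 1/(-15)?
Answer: 7771218/5 + 1092*I ≈ 1.5542e+6 + 1092.0*I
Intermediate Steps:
P(Y, N) = -1/15
X(v) = √(4 + v)
(374 + 172)*((P(-7, 7) - 22)*(29 - 158) + X(-8)) = (374 + 172)*((-1/15 - 22)*(29 - 158) + √(4 - 8)) = 546*(-331/15*(-129) + √(-4)) = 546*(14233/5 + 2*I) = 7771218/5 + 1092*I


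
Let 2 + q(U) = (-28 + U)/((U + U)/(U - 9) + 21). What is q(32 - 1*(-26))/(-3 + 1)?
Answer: 82/229 ≈ 0.35808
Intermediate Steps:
q(U) = -2 + (-28 + U)/(21 + 2*U/(-9 + U)) (q(U) = -2 + (-28 + U)/((U + U)/(U - 9) + 21) = -2 + (-28 + U)/((2*U)/(-9 + U) + 21) = -2 + (-28 + U)/(2*U/(-9 + U) + 21) = -2 + (-28 + U)/(21 + 2*U/(-9 + U)))
q(32 - 1*(-26))/(-3 + 1) = ((630 + (32 - 1*(-26))² - 83*(32 - 1*(-26)))/(-189 + 23*(32 - 1*(-26))))/(-3 + 1) = ((630 + (32 + 26)² - 83*(32 + 26))/(-189 + 23*(32 + 26)))/(-2) = -(630 + 58² - 83*58)/(2*(-189 + 23*58)) = -(630 + 3364 - 4814)/(2*(-189 + 1334)) = -(-820)/(2*1145) = -(-820)/2290 = -½*(-164/229) = 82/229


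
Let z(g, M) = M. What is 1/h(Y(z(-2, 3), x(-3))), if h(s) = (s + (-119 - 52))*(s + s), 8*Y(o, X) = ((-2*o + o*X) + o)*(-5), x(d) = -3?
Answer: -2/4905 ≈ -0.00040775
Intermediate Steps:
Y(o, X) = 5*o/8 - 5*X*o/8 (Y(o, X) = (((-2*o + o*X) + o)*(-5))/8 = (((-2*o + X*o) + o)*(-5))/8 = ((-o + X*o)*(-5))/8 = (5*o - 5*X*o)/8 = 5*o/8 - 5*X*o/8)
h(s) = 2*s*(-171 + s) (h(s) = (s - 171)*(2*s) = (-171 + s)*(2*s) = 2*s*(-171 + s))
1/h(Y(z(-2, 3), x(-3))) = 1/(2*((5/8)*3*(1 - 1*(-3)))*(-171 + (5/8)*3*(1 - 1*(-3)))) = 1/(2*((5/8)*3*(1 + 3))*(-171 + (5/8)*3*(1 + 3))) = 1/(2*((5/8)*3*4)*(-171 + (5/8)*3*4)) = 1/(2*(15/2)*(-171 + 15/2)) = 1/(2*(15/2)*(-327/2)) = 1/(-4905/2) = -2/4905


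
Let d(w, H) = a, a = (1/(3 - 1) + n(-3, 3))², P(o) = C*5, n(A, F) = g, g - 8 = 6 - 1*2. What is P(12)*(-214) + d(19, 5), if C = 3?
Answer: -12215/4 ≈ -3053.8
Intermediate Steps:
g = 12 (g = 8 + (6 - 1*2) = 8 + (6 - 2) = 8 + 4 = 12)
n(A, F) = 12
P(o) = 15 (P(o) = 3*5 = 15)
a = 625/4 (a = (1/(3 - 1) + 12)² = (1/2 + 12)² = (½ + 12)² = (25/2)² = 625/4 ≈ 156.25)
d(w, H) = 625/4
P(12)*(-214) + d(19, 5) = 15*(-214) + 625/4 = -3210 + 625/4 = -12215/4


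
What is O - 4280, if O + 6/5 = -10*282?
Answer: -35506/5 ≈ -7101.2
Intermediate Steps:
O = -14106/5 (O = -6/5 - 10*282 = -6/5 - 2820 = -14106/5 ≈ -2821.2)
O - 4280 = -14106/5 - 4280 = -35506/5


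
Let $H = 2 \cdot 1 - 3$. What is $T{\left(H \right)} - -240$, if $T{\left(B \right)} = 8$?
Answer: $248$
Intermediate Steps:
$H = -1$ ($H = 2 - 3 = -1$)
$T{\left(H \right)} - -240 = 8 - -240 = 8 + 240 = 248$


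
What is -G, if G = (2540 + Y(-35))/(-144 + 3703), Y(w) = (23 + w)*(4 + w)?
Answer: -2912/3559 ≈ -0.81821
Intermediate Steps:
Y(w) = (4 + w)*(23 + w)
G = 2912/3559 (G = (2540 + (92 + (-35)² + 27*(-35)))/(-144 + 3703) = (2540 + (92 + 1225 - 945))/3559 = (2540 + 372)*(1/3559) = 2912*(1/3559) = 2912/3559 ≈ 0.81821)
-G = -1*2912/3559 = -2912/3559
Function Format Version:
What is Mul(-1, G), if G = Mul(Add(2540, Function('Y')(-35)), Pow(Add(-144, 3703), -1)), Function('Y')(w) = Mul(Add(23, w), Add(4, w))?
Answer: Rational(-2912, 3559) ≈ -0.81821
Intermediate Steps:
Function('Y')(w) = Mul(Add(4, w), Add(23, w))
G = Rational(2912, 3559) (G = Mul(Add(2540, Add(92, Pow(-35, 2), Mul(27, -35))), Pow(Add(-144, 3703), -1)) = Mul(Add(2540, Add(92, 1225, -945)), Pow(3559, -1)) = Mul(Add(2540, 372), Rational(1, 3559)) = Mul(2912, Rational(1, 3559)) = Rational(2912, 3559) ≈ 0.81821)
Mul(-1, G) = Mul(-1, Rational(2912, 3559)) = Rational(-2912, 3559)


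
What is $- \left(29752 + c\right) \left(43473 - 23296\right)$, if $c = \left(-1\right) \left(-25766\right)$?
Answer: $-1120186686$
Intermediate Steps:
$c = 25766$
$- \left(29752 + c\right) \left(43473 - 23296\right) = - \left(29752 + 25766\right) \left(43473 - 23296\right) = - 55518 \left(43473 - 23296\right) = - 55518 \cdot 20177 = \left(-1\right) 1120186686 = -1120186686$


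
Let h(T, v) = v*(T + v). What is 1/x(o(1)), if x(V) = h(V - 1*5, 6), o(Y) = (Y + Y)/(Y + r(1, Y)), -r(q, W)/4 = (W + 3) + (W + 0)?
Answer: 19/102 ≈ 0.18627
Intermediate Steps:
r(q, W) = -12 - 8*W (r(q, W) = -4*((W + 3) + (W + 0)) = -4*((3 + W) + W) = -4*(3 + 2*W) = -12 - 8*W)
o(Y) = 2*Y/(-12 - 7*Y) (o(Y) = (Y + Y)/(Y + (-12 - 8*Y)) = (2*Y)/(-12 - 7*Y) = 2*Y/(-12 - 7*Y))
x(V) = 6 + 6*V (x(V) = 6*((V - 1*5) + 6) = 6*((V - 5) + 6) = 6*((-5 + V) + 6) = 6*(1 + V) = 6 + 6*V)
1/x(o(1)) = 1/(6 + 6*(-2*1/(12 + 7*1))) = 1/(6 + 6*(-2*1/(12 + 7))) = 1/(6 + 6*(-2*1/19)) = 1/(6 + 6*(-2*1*1/19)) = 1/(6 + 6*(-2/19)) = 1/(6 - 12/19) = 1/(102/19) = 19/102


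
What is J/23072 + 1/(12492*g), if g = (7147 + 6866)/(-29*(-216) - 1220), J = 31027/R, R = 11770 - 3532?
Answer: 532498939223/2772610618615488 ≈ 0.00019206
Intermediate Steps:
R = 8238
J = 31027/8238 ≈ 3.7663
g = 14013/5044 (g = 14013/(6264 - 1220) = 14013/5044 ≈ 2.7782)
J/23072 + 1/(12492*g) = (31027/8238)/23072 + 1/(12492*(14013/5044)) = (31027/8238)*(1/23072) + (1/12492)*(5044/14013) = 31027/190067136 + 1261/43762599 = 532498939223/2772610618615488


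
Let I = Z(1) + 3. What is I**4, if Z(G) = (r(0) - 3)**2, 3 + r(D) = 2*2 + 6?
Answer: 130321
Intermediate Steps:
r(D) = 7 (r(D) = -3 + (2*2 + 6) = -3 + (4 + 6) = -3 + 10 = 7)
Z(G) = 16 (Z(G) = (7 - 3)**2 = 4**2 = 16)
I = 19 (I = 16 + 3 = 19)
I**4 = 19**4 = 130321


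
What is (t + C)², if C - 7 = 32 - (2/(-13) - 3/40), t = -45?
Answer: 9006001/270400 ≈ 33.306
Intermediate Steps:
C = 20399/520 (C = 7 + (32 - (2/(-13) - 3/40)) = 7 + (32 - (2*(-1/13) - 3*1/40)) = 7 + (32 - (-2/13 - 3/40)) = 7 + (32 - 1*(-119/520)) = 7 + (32 + 119/520) = 7 + 16759/520 = 20399/520 ≈ 39.229)
(t + C)² = (-45 + 20399/520)² = (-3001/520)² = 9006001/270400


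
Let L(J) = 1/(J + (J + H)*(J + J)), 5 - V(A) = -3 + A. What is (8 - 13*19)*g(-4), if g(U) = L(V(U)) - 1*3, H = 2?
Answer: 249277/348 ≈ 716.31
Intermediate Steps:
V(A) = 8 - A (V(A) = 5 - (-3 + A) = 5 + (3 - A) = 8 - A)
L(J) = 1/(J + 2*J*(2 + J)) (L(J) = 1/(J + (J + 2)*(J + J)) = 1/(J + (2 + J)*(2*J)) = 1/(J + 2*J*(2 + J)))
g(U) = -3 + 1/((8 - U)*(21 - 2*U)) (g(U) = 1/((8 - U)*(5 + 2*(8 - U))) - 1*3 = 1/((8 - U)*(5 + (16 - 2*U))) - 3 = 1/((8 - U)*(21 - 2*U)) - 3 = -3 + 1/((8 - U)*(21 - 2*U)))
(8 - 13*19)*g(-4) = (8 - 13*19)*((1 - 3*(-21 + 2*(-4))*(-8 - 4))/((-21 + 2*(-4))*(-8 - 4))) = (8 - 247)*((1 - 3*(-21 - 8)*(-12))/(-21 - 8*(-12))) = -239*(-1)*(1 - 3*(-29)*(-12))/((-29)*12) = -(-239)*(-1)*(1 - 1044)/(29*12) = -(-239)*(-1)*(-1043)/(29*12) = -239*(-1043/348) = 249277/348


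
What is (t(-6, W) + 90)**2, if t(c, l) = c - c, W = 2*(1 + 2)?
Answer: 8100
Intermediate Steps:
W = 6 (W = 2*3 = 6)
t(c, l) = 0
(t(-6, W) + 90)**2 = (0 + 90)**2 = 90**2 = 8100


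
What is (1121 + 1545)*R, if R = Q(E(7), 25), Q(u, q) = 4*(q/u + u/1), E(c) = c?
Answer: 789136/7 ≈ 1.1273e+5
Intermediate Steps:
Q(u, q) = 4*u + 4*q/u (Q(u, q) = 4*(q/u + u*1) = 4*(q/u + u) = 4*(u + q/u) = 4*u + 4*q/u)
R = 296/7 (R = 4*7 + 4*25/7 = 28 + 4*25*(⅐) = 28 + 100/7 = 296/7 ≈ 42.286)
(1121 + 1545)*R = (1121 + 1545)*(296/7) = 2666*(296/7) = 789136/7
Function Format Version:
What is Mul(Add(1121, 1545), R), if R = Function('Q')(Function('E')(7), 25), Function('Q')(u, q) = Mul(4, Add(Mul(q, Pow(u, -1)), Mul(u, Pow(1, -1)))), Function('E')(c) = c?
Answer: Rational(789136, 7) ≈ 1.1273e+5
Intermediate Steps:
Function('Q')(u, q) = Add(Mul(4, u), Mul(4, q, Pow(u, -1))) (Function('Q')(u, q) = Mul(4, Add(Mul(q, Pow(u, -1)), Mul(u, 1))) = Mul(4, Add(Mul(q, Pow(u, -1)), u)) = Mul(4, Add(u, Mul(q, Pow(u, -1)))) = Add(Mul(4, u), Mul(4, q, Pow(u, -1))))
R = Rational(296, 7) (R = Add(Mul(4, 7), Mul(4, 25, Pow(7, -1))) = Add(28, Mul(4, 25, Rational(1, 7))) = Add(28, Rational(100, 7)) = Rational(296, 7) ≈ 42.286)
Mul(Add(1121, 1545), R) = Mul(Add(1121, 1545), Rational(296, 7)) = Mul(2666, Rational(296, 7)) = Rational(789136, 7)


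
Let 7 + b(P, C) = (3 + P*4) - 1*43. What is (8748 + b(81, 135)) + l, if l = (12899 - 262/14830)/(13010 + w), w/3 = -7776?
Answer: 345194391648/38253985 ≈ 9023.8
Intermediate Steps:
w = -23328 (w = 3*(-7776) = -23328)
b(P, C) = -47 + 4*P (b(P, C) = -7 + ((3 + P*4) - 1*43) = -7 + ((3 + 4*P) - 43) = -7 + (-40 + 4*P) = -47 + 4*P)
l = -47822977/38253985 (l = (12899 - 262/14830)/(13010 - 23328) = (12899 - 262*1/14830)/(-10318) = (12899 - 131/7415)*(-1/10318) = (95645954/7415)*(-1/10318) = -47822977/38253985 ≈ -1.2501)
(8748 + b(81, 135)) + l = (8748 + (-47 + 4*81)) - 47822977/38253985 = (8748 + (-47 + 324)) - 47822977/38253985 = (8748 + 277) - 47822977/38253985 = 9025 - 47822977/38253985 = 345194391648/38253985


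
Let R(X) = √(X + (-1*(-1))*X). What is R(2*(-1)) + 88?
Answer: 88 + 2*I ≈ 88.0 + 2.0*I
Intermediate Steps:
R(X) = √2*√X (R(X) = √(X + 1*X) = √(X + X) = √(2*X) = √2*√X)
R(2*(-1)) + 88 = √2*√(2*(-1)) + 88 = √2*√(-2) + 88 = √2*(I*√2) + 88 = 2*I + 88 = 88 + 2*I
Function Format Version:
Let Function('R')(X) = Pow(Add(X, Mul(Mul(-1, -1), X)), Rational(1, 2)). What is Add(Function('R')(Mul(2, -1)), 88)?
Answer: Add(88, Mul(2, I)) ≈ Add(88.000, Mul(2.0000, I))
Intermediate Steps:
Function('R')(X) = Mul(Pow(2, Rational(1, 2)), Pow(X, Rational(1, 2))) (Function('R')(X) = Pow(Add(X, Mul(1, X)), Rational(1, 2)) = Pow(Add(X, X), Rational(1, 2)) = Pow(Mul(2, X), Rational(1, 2)) = Mul(Pow(2, Rational(1, 2)), Pow(X, Rational(1, 2))))
Add(Function('R')(Mul(2, -1)), 88) = Add(Mul(Pow(2, Rational(1, 2)), Pow(Mul(2, -1), Rational(1, 2))), 88) = Add(Mul(Pow(2, Rational(1, 2)), Pow(-2, Rational(1, 2))), 88) = Add(Mul(Pow(2, Rational(1, 2)), Mul(I, Pow(2, Rational(1, 2)))), 88) = Add(Mul(2, I), 88) = Add(88, Mul(2, I))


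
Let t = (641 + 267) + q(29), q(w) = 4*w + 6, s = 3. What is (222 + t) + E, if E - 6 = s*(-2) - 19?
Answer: 1233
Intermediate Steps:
q(w) = 6 + 4*w
E = -19 (E = 6 + (3*(-2) - 19) = 6 + (-6 - 19) = 6 - 25 = -19)
t = 1030 (t = (641 + 267) + (6 + 4*29) = 908 + (6 + 116) = 908 + 122 = 1030)
(222 + t) + E = (222 + 1030) - 19 = 1252 - 19 = 1233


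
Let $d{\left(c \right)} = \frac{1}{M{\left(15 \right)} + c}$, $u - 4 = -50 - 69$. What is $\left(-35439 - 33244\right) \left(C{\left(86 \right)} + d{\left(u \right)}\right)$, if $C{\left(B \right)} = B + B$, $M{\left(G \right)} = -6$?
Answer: $- \frac{1429361913}{121} \approx -1.1813 \cdot 10^{7}$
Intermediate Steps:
$C{\left(B \right)} = 2 B$
$u = -115$ ($u = 4 - 119 = -115$)
$d{\left(c \right)} = \frac{1}{-6 + c}$
$\left(-35439 - 33244\right) \left(C{\left(86 \right)} + d{\left(u \right)}\right) = \left(-35439 - 33244\right) \left(2 \cdot 86 + \frac{1}{-6 - 115}\right) = - 68683 \left(172 + \frac{1}{-121}\right) = - 68683 \left(172 - \frac{1}{121}\right) = \left(-68683\right) \frac{20811}{121} = - \frac{1429361913}{121}$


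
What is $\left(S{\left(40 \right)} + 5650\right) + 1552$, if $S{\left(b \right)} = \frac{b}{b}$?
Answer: $7203$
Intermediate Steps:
$S{\left(b \right)} = 1$
$\left(S{\left(40 \right)} + 5650\right) + 1552 = \left(1 + 5650\right) + 1552 = 5651 + 1552 = 7203$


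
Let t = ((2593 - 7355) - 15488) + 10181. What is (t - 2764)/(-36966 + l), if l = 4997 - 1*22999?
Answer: 12833/54968 ≈ 0.23346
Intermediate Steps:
l = -18002 (l = 4997 - 22999 = -18002)
t = -10069 (t = (-4762 - 15488) + 10181 = -20250 + 10181 = -10069)
(t - 2764)/(-36966 + l) = (-10069 - 2764)/(-36966 - 18002) = -12833/(-54968) = -12833*(-1/54968) = 12833/54968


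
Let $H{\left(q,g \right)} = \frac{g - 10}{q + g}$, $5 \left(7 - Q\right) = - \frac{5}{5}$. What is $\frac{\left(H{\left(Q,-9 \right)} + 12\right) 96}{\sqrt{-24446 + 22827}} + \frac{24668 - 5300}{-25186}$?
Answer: $- \frac{9684}{12593} - \frac{6496 i \sqrt{1619}}{4857} \approx -0.769 - 53.815 i$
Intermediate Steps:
$Q = \frac{36}{5}$ ($Q = 7 - \frac{\left(-5\right) \frac{1}{5}}{5} = 7 - - \frac{1}{5} = 7 + \frac{1}{5} = \frac{36}{5} \approx 7.2$)
$H{\left(q,g \right)} = \frac{-10 + g}{g + q}$
$\frac{\left(H{\left(Q,-9 \right)} + 12\right) 96}{\sqrt{-24446 + 22827}} + \frac{24668 - 5300}{-25186} = \frac{\left(\frac{-10 - 9}{-9 + \frac{36}{5}} + 12\right) 96}{\sqrt{-24446 + 22827}} + \frac{24668 - 5300}{-25186} = \frac{\left(\frac{1}{- \frac{9}{5}} \left(-19\right) + 12\right) 96}{\sqrt{-1619}} + 19368 \left(- \frac{1}{25186}\right) = \frac{\left(\left(- \frac{5}{9}\right) \left(-19\right) + 12\right) 96}{i \sqrt{1619}} - \frac{9684}{12593} = \left(\frac{95}{9} + 12\right) 96 \left(- \frac{i \sqrt{1619}}{1619}\right) - \frac{9684}{12593} = \frac{203}{9} \cdot 96 \left(- \frac{i \sqrt{1619}}{1619}\right) - \frac{9684}{12593} = \frac{6496 \left(- \frac{i \sqrt{1619}}{1619}\right)}{3} - \frac{9684}{12593} = - \frac{6496 i \sqrt{1619}}{4857} - \frac{9684}{12593} = - \frac{9684}{12593} - \frac{6496 i \sqrt{1619}}{4857}$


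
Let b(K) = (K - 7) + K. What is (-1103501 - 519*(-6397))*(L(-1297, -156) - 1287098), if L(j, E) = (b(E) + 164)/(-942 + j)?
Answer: -6387657925920714/2239 ≈ -2.8529e+12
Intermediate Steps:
b(K) = -7 + 2*K (b(K) = (-7 + K) + K = -7 + 2*K)
L(j, E) = (157 + 2*E)/(-942 + j) (L(j, E) = ((-7 + 2*E) + 164)/(-942 + j) = (157 + 2*E)/(-942 + j))
(-1103501 - 519*(-6397))*(L(-1297, -156) - 1287098) = (-1103501 - 519*(-6397))*((157 + 2*(-156))/(-942 - 1297) - 1287098) = (-1103501 + 3320043)*((157 - 312)/(-2239) - 1287098) = 2216542*(-1/2239*(-155) - 1287098) = 2216542*(155/2239 - 1287098) = 2216542*(-2881812267/2239) = -6387657925920714/2239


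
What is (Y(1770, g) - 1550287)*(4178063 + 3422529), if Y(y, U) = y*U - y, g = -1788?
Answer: -35850601555664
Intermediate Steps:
Y(y, U) = -y + U*y (Y(y, U) = U*y - y = -y + U*y)
(Y(1770, g) - 1550287)*(4178063 + 3422529) = (1770*(-1 - 1788) - 1550287)*(4178063 + 3422529) = (1770*(-1789) - 1550287)*7600592 = (-3166530 - 1550287)*7600592 = -4716817*7600592 = -35850601555664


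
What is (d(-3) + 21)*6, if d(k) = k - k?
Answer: 126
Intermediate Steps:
d(k) = 0
(d(-3) + 21)*6 = (0 + 21)*6 = 21*6 = 126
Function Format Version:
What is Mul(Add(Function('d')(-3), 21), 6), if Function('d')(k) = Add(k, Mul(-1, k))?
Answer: 126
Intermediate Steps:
Function('d')(k) = 0
Mul(Add(Function('d')(-3), 21), 6) = Mul(Add(0, 21), 6) = Mul(21, 6) = 126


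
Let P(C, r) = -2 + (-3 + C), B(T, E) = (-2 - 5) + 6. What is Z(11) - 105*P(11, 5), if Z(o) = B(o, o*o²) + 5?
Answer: -626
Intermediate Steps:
B(T, E) = -1 (B(T, E) = -7 + 6 = -1)
Z(o) = 4 (Z(o) = -1 + 5 = 4)
P(C, r) = -5 + C
Z(11) - 105*P(11, 5) = 4 - 105*(-5 + 11) = 4 - 105*6 = 4 - 630 = -626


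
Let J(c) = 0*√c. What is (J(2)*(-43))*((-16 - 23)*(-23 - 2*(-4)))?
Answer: 0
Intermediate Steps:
J(c) = 0
(J(2)*(-43))*((-16 - 23)*(-23 - 2*(-4))) = (0*(-43))*((-16 - 23)*(-23 - 2*(-4))) = 0*(-39*(-23 + 8)) = 0*(-39*(-15)) = 0*585 = 0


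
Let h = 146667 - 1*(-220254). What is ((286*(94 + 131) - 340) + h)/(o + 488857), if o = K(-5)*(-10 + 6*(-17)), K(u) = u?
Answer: 430931/489417 ≈ 0.88050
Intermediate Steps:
o = 560 (o = -5*(-10 + 6*(-17)) = -5*(-10 - 102) = -5*(-112) = 560)
h = 366921 (h = 146667 + 220254 = 366921)
((286*(94 + 131) - 340) + h)/(o + 488857) = ((286*(94 + 131) - 340) + 366921)/(560 + 488857) = ((286*225 - 340) + 366921)/489417 = ((64350 - 340) + 366921)*(1/489417) = (64010 + 366921)*(1/489417) = 430931*(1/489417) = 430931/489417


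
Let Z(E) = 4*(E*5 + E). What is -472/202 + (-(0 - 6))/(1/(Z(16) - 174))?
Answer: 127024/101 ≈ 1257.7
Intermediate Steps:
Z(E) = 24*E (Z(E) = 4*(5*E + E) = 4*(6*E) = 24*E)
-472/202 + (-(0 - 6))/(1/(Z(16) - 174)) = -472/202 + (-(0 - 6))/(1/(24*16 - 174)) = -472*1/202 + (-1*(-6))/(1/(384 - 174)) = -236/101 + 6/(1/210) = -236/101 + 6*210 = -236/101 + 1260 = 127024/101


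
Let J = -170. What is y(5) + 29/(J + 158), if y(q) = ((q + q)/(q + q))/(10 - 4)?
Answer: -9/4 ≈ -2.2500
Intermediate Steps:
y(q) = ⅙ (y(q) = ((2*q)/((2*q)))/6 = ((2*q)*(1/(2*q)))*(⅙) = 1*(⅙) = ⅙)
y(5) + 29/(J + 158) = ⅙ + 29/(-170 + 158) = ⅙ + 29/(-12) = ⅙ + 29*(-1/12) = ⅙ - 29/12 = -9/4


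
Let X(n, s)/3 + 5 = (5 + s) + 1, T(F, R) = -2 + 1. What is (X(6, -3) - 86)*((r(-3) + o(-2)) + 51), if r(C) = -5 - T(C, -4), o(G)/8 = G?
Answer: -2852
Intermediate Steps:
T(F, R) = -1
X(n, s) = 3 + 3*s (X(n, s) = -15 + 3*((5 + s) + 1) = -15 + 3*(6 + s) = -15 + (18 + 3*s) = 3 + 3*s)
o(G) = 8*G
r(C) = -4 (r(C) = -5 - 1*(-1) = -5 + 1 = -4)
(X(6, -3) - 86)*((r(-3) + o(-2)) + 51) = ((3 + 3*(-3)) - 86)*((-4 + 8*(-2)) + 51) = ((3 - 9) - 86)*((-4 - 16) + 51) = (-6 - 86)*(-20 + 51) = -92*31 = -2852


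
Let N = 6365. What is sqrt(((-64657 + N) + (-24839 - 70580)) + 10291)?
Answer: 2*I*sqrt(35855) ≈ 378.71*I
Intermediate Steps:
sqrt(((-64657 + N) + (-24839 - 70580)) + 10291) = sqrt(((-64657 + 6365) + (-24839 - 70580)) + 10291) = sqrt((-58292 - 95419) + 10291) = sqrt(-153711 + 10291) = sqrt(-143420) = 2*I*sqrt(35855)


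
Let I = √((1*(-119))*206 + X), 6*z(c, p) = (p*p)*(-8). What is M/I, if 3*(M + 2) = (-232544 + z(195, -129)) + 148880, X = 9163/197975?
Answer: 176430*I*√38432094747053/4853149987 ≈ 225.37*I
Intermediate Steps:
z(c, p) = -4*p²/3 (z(c, p) = ((p*p)*(-8))/6 = (p²*(-8))/6 = (-8*p²)/6 = -4*p²/3)
X = 9163/197975 (X = 9163*(1/197975) = 9163/197975 ≈ 0.046284)
I = I*√38432094747053/39595 (I = √((1*(-119))*206 + 9163/197975) = √(-119*206 + 9163/197975) = √(-24514 + 9163/197975) = √(-4853149987/197975) = I*√38432094747053/39595 ≈ 156.57*I)
M = -35286 (M = -2 + ((-232544 - 4/3*(-129)²) + 148880)/3 = -2 + ((-232544 - 4/3*16641) + 148880)/3 = -2 + ((-232544 - 22188) + 148880)/3 = -2 + (-254732 + 148880)/3 = -2 + (⅓)*(-105852) = -2 - 35284 = -35286)
M/I = -35286*(-5*I*√38432094747053/4853149987) = -(-176430)*I*√38432094747053/4853149987 = 176430*I*√38432094747053/4853149987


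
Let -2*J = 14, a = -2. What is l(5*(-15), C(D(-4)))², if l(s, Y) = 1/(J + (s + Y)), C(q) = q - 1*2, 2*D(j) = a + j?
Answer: 1/7569 ≈ 0.00013212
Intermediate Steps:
J = -7 (J = -½*14 = -7)
D(j) = -1 + j/2 (D(j) = (-2 + j)/2 = -1 + j/2)
C(q) = -2 + q (C(q) = q - 2 = -2 + q)
l(s, Y) = 1/(-7 + Y + s) (l(s, Y) = 1/(-7 + (s + Y)) = 1/(-7 + (Y + s)) = 1/(-7 + Y + s))
l(5*(-15), C(D(-4)))² = (1/(-7 + (-2 + (-1 + (½)*(-4))) + 5*(-15)))² = (1/(-7 + (-2 + (-1 - 2)) - 75))² = (1/(-7 + (-2 - 3) - 75))² = (1/(-7 - 5 - 75))² = (1/(-87))² = (-1/87)² = 1/7569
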